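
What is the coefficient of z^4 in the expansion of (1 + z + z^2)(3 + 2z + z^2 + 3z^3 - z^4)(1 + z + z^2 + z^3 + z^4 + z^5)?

23

(1 + z + z^2) has coefficients 1,1,1 for degrees 0…2.
(3 + 2z + z^2 + 3z^3 - z^4) has coefficients 3,2,1,3,-1 for degrees 0…4.
Finally multiplying by (1 + z + z^2 + z^3 + z^4 + z^5), the product of all factors after the first has coefficients 3,5,6,9,8 for degrees 0…4.
[z^4] = 1·8 + 1·9 + 1·6 = 23.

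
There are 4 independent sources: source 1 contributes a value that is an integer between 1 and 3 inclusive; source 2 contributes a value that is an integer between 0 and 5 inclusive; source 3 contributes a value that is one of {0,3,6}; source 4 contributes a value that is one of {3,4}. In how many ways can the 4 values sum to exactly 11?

The generating function for the choices is (q + q^2 + q^3)·(1 + q + q^2 + q^3 + q^4 + q^5)·(1 + q^3 + q^6)·(q^3 + q^4); the count is [q^11].
(q + q^2 + q^3) has coefficients 0,1,1,1 for degrees 0…3.
(1 + q + q^2 + q^3 + q^4 + q^5) has coefficients 1,1,1,1,1,1,0,0,0,0,0,0 for degrees 0…11.
Multiplying by (1 + q^3 + q^6) gives running coefficients 1,1,1,2,2,2,2,2,2,1,1,1 for degrees 0…11.
Finally multiplying by (q^3 + q^4), the product of all factors after the first has coefficients 0,0,0,1,2,2,3,4,4,4,4,4 for degrees 0…11.
[q^11] = 1·4 + 1·4 + 1·4 = 12.

12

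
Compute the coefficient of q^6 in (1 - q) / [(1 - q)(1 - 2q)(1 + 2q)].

Partial fractions give a closed form: a_n = (1/2)·2^n + (1/2)·(-2)^n.
At n = 6: a_6 = 64.

64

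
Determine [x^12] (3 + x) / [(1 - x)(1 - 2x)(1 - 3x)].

7914273

Partial fractions give a closed form: a_n = (2)·1^n + (-14)·2^n + (15)·3^n.
At n = 12: a_12 = 7914273.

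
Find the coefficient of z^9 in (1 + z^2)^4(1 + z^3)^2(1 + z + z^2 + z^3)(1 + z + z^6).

(1 + z^2)^4 has coefficients 1,0,4,0,6,0,4,0,1 for degrees 0…8.
(1 + z^3)^2 has coefficients 1,0,0,2,0,0,1,0,0,0 for degrees 0…9.
Multiplying by (1 + z + z^2 + z^3) gives running coefficients 1,1,1,3,2,2,3,1,1,1 for degrees 0…9.
Finally multiplying by (1 + z + z^6), the product of all factors after the first has coefficients 1,2,2,4,5,4,6,5,3,5 for degrees 0…9.
[z^9] = 1·5 + 4·5 + 6·4 + 4·4 + 1·2 = 67.

67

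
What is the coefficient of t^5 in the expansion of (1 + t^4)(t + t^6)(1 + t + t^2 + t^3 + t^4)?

(1 + t^4) has coefficients 1,0,0,0,1 for degrees 0…4.
(t + t^6) has coefficients 0,1,0,0,0,0 for degrees 0…5.
Finally multiplying by (1 + t + t^2 + t^3 + t^4), the product of all factors after the first has coefficients 0,1,1,1,1,1 for degrees 0…5.
[t^5] = 1·1 + 1·1 = 2.

2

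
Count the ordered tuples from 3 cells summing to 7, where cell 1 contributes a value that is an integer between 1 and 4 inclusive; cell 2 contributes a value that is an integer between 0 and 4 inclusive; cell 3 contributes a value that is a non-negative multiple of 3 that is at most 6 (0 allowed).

The generating function for the choices is (t + t^2 + t^3 + t^4)·(1 + t + t^2 + t^3 + t^4)·(1 + t^3 + t^6); the count is [t^7].
(t + t^2 + t^3 + t^4) has coefficients 0,1,1,1,1 for degrees 0…4.
(1 + t + t^2 + t^3 + t^4) has coefficients 1,1,1,1,1,0,0,0 for degrees 0…7.
Finally multiplying by (1 + t^3 + t^6), the product of all factors after the first has coefficients 1,1,1,2,2,1,2,2 for degrees 0…7.
[t^7] = 1·2 + 1·1 + 1·2 + 1·2 = 7.

7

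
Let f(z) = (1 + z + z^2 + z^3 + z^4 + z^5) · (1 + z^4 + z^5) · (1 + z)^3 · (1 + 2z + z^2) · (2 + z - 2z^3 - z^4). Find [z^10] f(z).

8

(1 + z + z^2 + z^3 + z^4 + z^5) has coefficients 1,1,1,1,1,1 for degrees 0…5.
(1 + z^4 + z^5) has coefficients 1,0,0,0,1,1,0,0,0,0,0 for degrees 0…10.
Multiplying by (1 + z)^3 gives running coefficients 1,3,3,1,1,4,6,4,1,0,0 for degrees 0…10.
Multiplying by (1 + 2z + z^2) gives running coefficients 1,5,10,10,6,7,15,20,15,6,1 for degrees 0…10.
Finally multiplying by (2 + z - 2z^3 - z^4), the product of all factors after the first has coefficients 2,11,25,28,11,-5,7,33,30,-10,-47 for degrees 0…10.
[z^10] = 1·(-47) + 1·(-10) + 1·30 + 1·33 + 1·7 + 1·(-5) = 8.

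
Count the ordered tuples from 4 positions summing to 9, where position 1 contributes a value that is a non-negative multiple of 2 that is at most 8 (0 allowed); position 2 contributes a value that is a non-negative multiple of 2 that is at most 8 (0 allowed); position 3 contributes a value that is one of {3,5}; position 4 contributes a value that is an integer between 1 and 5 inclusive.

8

The generating function for the choices is (1 + t^2 + t^4 + t^6 + t^8)·(1 + t^2 + t^4 + t^6 + t^8)·(t^3 + t^5)·(t + t^2 + t^3 + t^4 + t^5); the count is [t^9].
(1 + t^2 + t^4 + t^6 + t^8) has coefficients 1,0,1,0,1,0,1,0,1 for degrees 0…8.
(1 + t^2 + t^4 + t^6 + t^8) has coefficients 1,0,1,0,1,0,1,0,1,0 for degrees 0…9.
Multiplying by (t^3 + t^5) gives running coefficients 0,0,0,1,0,2,0,2,0,2 for degrees 0…9.
Finally multiplying by (t + t^2 + t^3 + t^4 + t^5), the product of all factors after the first has coefficients 0,0,0,0,1,1,3,3,5,4 for degrees 0…9.
[t^9] = 1·4 + 1·3 + 1·1 + 1·0 + 1·0 = 8.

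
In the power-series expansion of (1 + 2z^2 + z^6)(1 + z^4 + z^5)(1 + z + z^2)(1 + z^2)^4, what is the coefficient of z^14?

39

(1 + 2z^2 + z^6) has coefficients 1,0,2,0,0,0,1 for degrees 0…6.
(1 + z^4 + z^5) has coefficients 1,0,0,0,1,1,0,0,0,0,0,0,0,0,0 for degrees 0…14.
Multiplying by (1 + z + z^2) gives running coefficients 1,1,1,0,1,2,2,1,0,0,0,0,0,0,0 for degrees 0…14.
Finally multiplying by (1 + z^2)^4, the product of all factors after the first has coefficients 1,1,5,4,11,8,16,13,19,17,17,14,9,6,2 for degrees 0…14.
[z^14] = 1·2 + 2·9 + 1·19 = 39.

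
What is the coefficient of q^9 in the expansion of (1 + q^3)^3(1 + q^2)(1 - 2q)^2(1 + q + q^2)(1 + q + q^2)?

(1 + q^3)^3 has coefficients 1,0,0,3,0,0,3,0,0,1 for degrees 0…9.
(1 + q^2) has coefficients 1,0,1,0,0,0,0,0,0,0 for degrees 0…9.
Multiplying by (1 - 2q)^2 gives running coefficients 1,-4,5,-4,4,0,0,0,0,0 for degrees 0…9.
Multiplying by (1 + q + q^2) gives running coefficients 1,-3,2,-3,5,0,4,0,0,0 for degrees 0…9.
Finally multiplying by (1 + q + q^2), the product of all factors after the first has coefficients 1,-2,0,-4,4,2,9,4,4,0 for degrees 0…9.
[q^9] = 1·0 + 3·9 + 3·(-4) + 1·1 = 16.

16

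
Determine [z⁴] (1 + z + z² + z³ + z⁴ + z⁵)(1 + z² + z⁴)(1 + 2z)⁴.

(1 + z + z² + z³ + z⁴ + z⁵) has coefficients 1,1,1,1,1 for degrees 0…4.
(1 + z² + z⁴) has coefficients 1,0,1,0,1 for degrees 0…4.
Finally multiplying by (1 + 2z)⁴, the product of all factors after the first has coefficients 1,8,25,40,41 for degrees 0…4.
[z⁴] = 1·41 + 1·40 + 1·25 + 1·8 + 1·1 = 115.

115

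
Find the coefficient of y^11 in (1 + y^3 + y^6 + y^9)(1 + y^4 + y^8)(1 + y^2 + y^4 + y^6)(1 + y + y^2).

10

(1 + y^3 + y^6 + y^9) has coefficients 1,0,0,1,0,0,1,0,0,1 for degrees 0…9.
(1 + y^4 + y^8) has coefficients 1,0,0,0,1,0,0,0,1,0,0,0 for degrees 0…11.
Multiplying by (1 + y^2 + y^4 + y^6) gives running coefficients 1,0,1,0,2,0,2,0,2,0,2,0 for degrees 0…11.
Finally multiplying by (1 + y + y^2), the product of all factors after the first has coefficients 1,1,2,1,3,2,4,2,4,2,4,2 for degrees 0…11.
[y^11] = 1·2 + 1·4 + 1·2 + 1·2 = 10.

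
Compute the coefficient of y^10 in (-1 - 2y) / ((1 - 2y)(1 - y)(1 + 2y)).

-2047

The denominator gives the recurrence a_n = a_(n−1) + 4a_(n−2) − 4a_(n−3) for n ≥ 3; the numerator fixes a_0 = -1, a_1 = -3, a_2 = -7.
Iterating: -1, -3, -7, -15, -31, -63, -127, -255, -511, -1023, -2047, so a_10 = -2047.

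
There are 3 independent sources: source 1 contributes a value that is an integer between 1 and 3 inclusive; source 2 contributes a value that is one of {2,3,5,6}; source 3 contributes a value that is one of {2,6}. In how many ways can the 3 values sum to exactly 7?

2

The generating function for the choices is (y + y^2 + y^3)·(y^2 + y^3 + y^5 + y^6)·(y^2 + y^6); the count is [y^7].
(y + y^2 + y^3) has coefficients 0,1,1,1 for degrees 0…3.
(y^2 + y^3 + y^5 + y^6) has coefficients 0,0,1,1,0,1,1,0 for degrees 0…7.
Finally multiplying by (y^2 + y^6), the product of all factors after the first has coefficients 0,0,0,0,1,1,0,1 for degrees 0…7.
[y^7] = 1·0 + 1·1 + 1·1 = 2.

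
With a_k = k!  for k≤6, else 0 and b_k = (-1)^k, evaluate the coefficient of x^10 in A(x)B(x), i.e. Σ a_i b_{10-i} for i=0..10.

The convolution is the t^10 coefficient of A(t)B(t).
Σ = 1·1 + 1·(-1) + 2·1 + 6·(-1) + 24·1 + 120·(-1) + 720·1 + 0·(-1) + 0·1 + 0·(-1) + 0·1 = 620.

620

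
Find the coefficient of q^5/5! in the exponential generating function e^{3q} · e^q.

1024

The EGF product rule gives c_5 = Σ_{k_1+k_2=5} C(5; k_1,k_2) · ∏ g_i(k_i), where e^{3q} gives (3)^k; e^q gives (1)^k.
g_1(k) for k = 0…5: 1, 3, 9, 27, 81, 243.
g_2(k) for k = 0…5: 1, 1, 1, 1, 1, 1.
c_5 = Σ_k C(5,k)·g_1(k)·g_2(5−k) = 1·1·1 + 5·3·1 + 10·9·1 + 10·27·1 + 5·81·1 + 1·243·1 = 1 + 15 + 90 + 270 + 405 + 243 = 1024.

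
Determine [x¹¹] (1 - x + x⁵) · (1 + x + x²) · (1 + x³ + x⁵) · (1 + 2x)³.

(1 - x + x⁵) has coefficients 1,-1,0,0,0,1 for degrees 0…5.
(1 + x + x²) has coefficients 1,1,1,0,0,0,0,0,0,0,0,0 for degrees 0…11.
Multiplying by (1 + x³ + x⁵) gives running coefficients 1,1,1,1,1,2,1,1,0,0,0,0 for degrees 0…11.
Finally multiplying by (1 + 2x)³, the product of all factors after the first has coefficients 1,7,19,27,27,28,33,39,34,20,8,0 for degrees 0…11.
[x¹¹] = 1·0 − 1·8 + 1·33 = 25.

25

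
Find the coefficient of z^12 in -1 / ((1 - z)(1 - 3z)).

-797161

Partial fractions give a closed form: a_n = (1/2)·1^n + (-3/2)·3^n.
At n = 12: a_12 = -797161.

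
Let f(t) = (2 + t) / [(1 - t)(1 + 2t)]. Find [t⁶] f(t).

Partial fractions give a closed form: a_n = (1)·1^n + (1)·(-2)^n.
At n = 6: a_6 = 65.

65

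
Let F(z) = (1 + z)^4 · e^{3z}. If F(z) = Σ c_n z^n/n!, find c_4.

1473

The EGF product rule gives c_4 = Σ_{k_1+k_2=4} C(4; k_1,k_2) · ∏ g_i(k_i), where (1+z)^4 gives the falling factorial (4)_k; e^{3z} gives (3)^k.
g_1(k) for k = 0…4: 1, 4, 12, 24, 24.
g_2(k) for k = 0…4: 1, 3, 9, 27, 81.
c_4 = Σ_k C(4,k)·g_1(k)·g_2(4−k) = 1·1·81 + 4·4·27 + 6·12·9 + 4·24·3 + 1·24·1 = 81 + 432 + 648 + 288 + 24 = 1473.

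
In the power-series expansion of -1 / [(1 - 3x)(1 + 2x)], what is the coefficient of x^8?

-4039

The denominator gives the recurrence a_n = a_(n−1) + 6a_(n−2) for n ≥ 2; the numerator fixes a_0 = -1, a_1 = -1.
Iterating: -1, -1, -7, -13, -55, -133, -463, -1261, -4039, so a_8 = -4039.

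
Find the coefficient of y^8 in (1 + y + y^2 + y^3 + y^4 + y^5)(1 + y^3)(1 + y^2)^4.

22

(1 + y + y^2 + y^3 + y^4 + y^5) has coefficients 1,1,1,1,1,1 for degrees 0…5.
(1 + y^3) has coefficients 1,0,0,1,0,0,0,0,0 for degrees 0…8.
Finally multiplying by (1 + y^2)^4, the product of all factors after the first has coefficients 1,0,4,1,6,4,4,6,1 for degrees 0…8.
[y^8] = 1·1 + 1·6 + 1·4 + 1·4 + 1·6 + 1·1 = 22.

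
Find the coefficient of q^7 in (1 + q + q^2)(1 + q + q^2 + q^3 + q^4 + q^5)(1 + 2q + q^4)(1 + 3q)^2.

173

(1 + q + q^2) has coefficients 1,1,1 for degrees 0…2.
(1 + q + q^2 + q^3 + q^4 + q^5) has coefficients 1,1,1,1,1,1,0,0 for degrees 0…7.
Multiplying by (1 + 2q + q^4) gives running coefficients 1,3,3,3,4,4,3,1 for degrees 0…7.
Finally multiplying by (1 + 3q)^2, the product of all factors after the first has coefficients 1,9,30,48,49,55,63,55 for degrees 0…7.
[q^7] = 1·55 + 1·63 + 1·55 = 173.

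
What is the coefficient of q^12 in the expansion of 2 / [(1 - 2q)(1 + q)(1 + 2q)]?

Partial fractions give a closed form: a_n = (2/3)·2^n + (-2/3)·(-1)^n + (2)·(-2)^n.
At n = 12: a_12 = 10922.

10922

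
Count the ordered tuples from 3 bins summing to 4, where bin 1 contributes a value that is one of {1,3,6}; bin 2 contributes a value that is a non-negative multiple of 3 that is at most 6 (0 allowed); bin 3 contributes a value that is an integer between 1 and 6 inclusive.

The generating function for the choices is (x + x³ + x⁶)·(1 + x³ + x⁶)·(x + x² + x³ + x⁴ + x⁵ + x⁶); the count is [x⁴].
(x + x³ + x⁶) has coefficients 0,1,0,1,0 for degrees 0…4.
(1 + x³ + x⁶) has coefficients 1,0,0,1,0 for degrees 0…4.
Finally multiplying by (x + x² + x³ + x⁴ + x⁵ + x⁶), the product of all factors after the first has coefficients 0,1,1,1,2 for degrees 0…4.
[x⁴] = 1·1 + 1·1 = 2.

2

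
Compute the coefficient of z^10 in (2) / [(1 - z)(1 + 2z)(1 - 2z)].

2730

Partial fractions give a closed form: a_n = (-2/3)·1^n + (2/3)·(-2)^n + (2)·2^n.
At n = 10: a_10 = 2730.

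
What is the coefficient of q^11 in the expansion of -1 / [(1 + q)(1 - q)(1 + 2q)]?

Partial fractions give a closed form: a_n = (1/2)·(-1)^n + (-1/6)·1^n + (-4/3)·(-2)^n.
At n = 11: a_11 = 2730.

2730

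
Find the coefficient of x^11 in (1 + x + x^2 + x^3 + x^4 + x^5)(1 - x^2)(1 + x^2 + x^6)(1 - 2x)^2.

(1 + x + x^2 + x^3 + x^4 + x^5) has coefficients 1,1,1,1,1,1 for degrees 0…5.
(1 - x^2) has coefficients 1,0,-1,0,0,0,0,0,0,0,0,0 for degrees 0…11.
Multiplying by (1 + x^2 + x^6) gives running coefficients 1,0,0,0,-1,0,1,0,-1,0,0,0 for degrees 0…11.
Finally multiplying by (1 - 2x)^2, the product of all factors after the first has coefficients 1,-4,4,0,-1,4,-3,-4,3,4,-4,0 for degrees 0…11.
[x^11] = 1·0 + 1·(-4) + 1·4 + 1·3 + 1·(-4) + 1·(-3) = -4.

-4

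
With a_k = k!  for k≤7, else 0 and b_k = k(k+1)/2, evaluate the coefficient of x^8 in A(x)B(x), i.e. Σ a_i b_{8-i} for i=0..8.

Write out a_i and b_{8-i} for i = 0,…,8 and sum the products.
Σ = 1·36 + 1·28 + 2·21 + 6·15 + 24·10 + 120·6 + 720·3 + 5040·1 + 0·0 = 8356.

8356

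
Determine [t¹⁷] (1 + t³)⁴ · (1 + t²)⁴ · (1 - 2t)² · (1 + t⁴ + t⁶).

4

(1 + t³)⁴ has coefficients 1,0,0,4,0,0,6,0,0,4,0,0,1 for degrees 0…12.
(1 + t²)⁴ has coefficients 1,0,4,0,6,0,4,0,1,0,0,0,0,0,0,0,0,0 for degrees 0…17.
Multiplying by (1 - 2t)² gives running coefficients 1,-4,8,-16,22,-24,28,-16,17,-4,4,0,0,0,0,0,0,0 for degrees 0…17.
Finally multiplying by (1 + t⁴ + t⁶), the product of all factors after the first has coefficients 1,-4,8,-16,23,-28,37,-36,47,-44,54,-40,45,-20,21,-4,4,0 for degrees 0…17.
[t¹⁷] = 1·0 + 4·21 + 6·(-40) + 4·47 + 1·(-28) = 4.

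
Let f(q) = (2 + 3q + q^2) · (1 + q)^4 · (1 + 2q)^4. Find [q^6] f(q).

1897

(2 + 3q + q^2) has coefficients 2,3,1 for degrees 0…2.
(1 + q)^4 has coefficients 1,4,6,4,1,0,0 for degrees 0…6.
Finally multiplying by (1 + 2q)^4, the product of all factors after the first has coefficients 1,12,62,180,321,360,248 for degrees 0…6.
[q^6] = 2·248 + 3·360 + 1·321 = 1897.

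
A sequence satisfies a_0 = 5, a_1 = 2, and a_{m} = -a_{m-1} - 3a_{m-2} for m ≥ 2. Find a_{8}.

-125

The ordinary generating function has denominator 1 + t + 3t^2.
Iterating the recurrence: a_0,…,a_{8} = 5, 2, -17, 11, 40, -73, -47, 266, -125.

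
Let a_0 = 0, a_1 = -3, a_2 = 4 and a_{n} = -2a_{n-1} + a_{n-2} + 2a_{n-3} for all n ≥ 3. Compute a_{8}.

340

The ordinary generating function has denominator 1 + 2q - q^2 - 2q^3.
Iterating the recurrence: a_0,…,a_{8} = 0, -3, 4, -11, 20, -43, 84, -171, 340.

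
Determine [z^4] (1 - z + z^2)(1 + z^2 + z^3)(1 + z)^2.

2

(1 - z + z^2) has coefficients 1,-1,1 for degrees 0…2.
(1 + z^2 + z^3) has coefficients 1,0,1,1,0 for degrees 0…4.
Finally multiplying by (1 + z)^2, the product of all factors after the first has coefficients 1,2,2,3,3 for degrees 0…4.
[z^4] = 1·3 − 1·3 + 1·2 = 2.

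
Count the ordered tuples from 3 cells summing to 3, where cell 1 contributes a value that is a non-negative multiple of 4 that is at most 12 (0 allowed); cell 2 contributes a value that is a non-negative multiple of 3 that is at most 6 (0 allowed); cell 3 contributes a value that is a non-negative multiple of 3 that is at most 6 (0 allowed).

The generating function for the choices is (1 + q^4 + q^8 + q^12)·(1 + q^3 + q^6)·(1 + q^3 + q^6); the count is [q^3].
(1 + q^4 + q^8 + q^12) has coefficients 1,0,0,0 for degrees 0…3.
(1 + q^3 + q^6) has coefficients 1,0,0,1 for degrees 0…3.
Finally multiplying by (1 + q^3 + q^6), the product of all factors after the first has coefficients 1,0,0,2 for degrees 0…3.
[q^3] = 1·2 = 2.

2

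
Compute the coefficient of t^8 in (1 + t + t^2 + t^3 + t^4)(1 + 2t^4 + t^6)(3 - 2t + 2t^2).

(1 + t + t^2 + t^3 + t^4) has coefficients 1,1,1,1,1 for degrees 0…4.
(1 + 2t^4 + t^6) has coefficients 1,0,0,0,2,0,1,0,0 for degrees 0…8.
Finally multiplying by (3 - 2t + 2t^2), the product of all factors after the first has coefficients 3,-2,2,0,6,-4,7,-2,2 for degrees 0…8.
[t^8] = 1·2 + 1·(-2) + 1·7 + 1·(-4) + 1·6 = 9.

9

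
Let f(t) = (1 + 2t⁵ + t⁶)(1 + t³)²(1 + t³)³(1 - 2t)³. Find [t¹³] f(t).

(1 + 2t⁵ + t⁶) has coefficients 1,0,0,0,0,2,1 for degrees 0…6.
(1 + t³)² has coefficients 1,0,0,2,0,0,1,0,0,0,0,0,0,0 for degrees 0…13.
Multiplying by (1 + t³)³ gives running coefficients 1,0,0,5,0,0,10,0,0,10,0,0,5,0 for degrees 0…13.
Finally multiplying by (1 - 2t)³, the product of all factors after the first has coefficients 1,-6,12,-3,-30,60,-30,-60,120,-70,-60,120,-75,-30 for degrees 0…13.
[t¹³] = 1·(-30) + 2·120 + 1·(-60) = 150.

150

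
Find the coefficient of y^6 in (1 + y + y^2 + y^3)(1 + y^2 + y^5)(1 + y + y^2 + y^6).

(1 + y + y^2 + y^3) has coefficients 1,1,1,1 for degrees 0…3.
(1 + y^2 + y^5) has coefficients 1,0,1,0,0,1,0 for degrees 0…6.
Finally multiplying by (1 + y + y^2 + y^6), the product of all factors after the first has coefficients 1,1,2,1,1,1,2 for degrees 0…6.
[y^6] = 1·2 + 1·1 + 1·1 + 1·1 = 5.

5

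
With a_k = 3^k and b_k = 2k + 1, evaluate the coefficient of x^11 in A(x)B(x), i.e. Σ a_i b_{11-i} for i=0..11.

The convolution is the t^11 coefficient of A(t)B(t).
Σ = 1·23 + 3·21 + 9·19 + 27·17 + 81·15 + 243·13 + 729·11 + 2187·9 + 6561·7 + 19683·5 + 59049·3 + 177147·1 = 531428.

531428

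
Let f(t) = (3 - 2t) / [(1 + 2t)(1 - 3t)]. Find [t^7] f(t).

The denominator gives the recurrence a_n = a_(n−1) + 6a_(n−2) for n ≥ 2; the numerator fixes a_0 = 3, a_1 = 1.
Iterating: 3, 1, 19, 25, 139, 289, 1123, 2857, so a_7 = 2857.

2857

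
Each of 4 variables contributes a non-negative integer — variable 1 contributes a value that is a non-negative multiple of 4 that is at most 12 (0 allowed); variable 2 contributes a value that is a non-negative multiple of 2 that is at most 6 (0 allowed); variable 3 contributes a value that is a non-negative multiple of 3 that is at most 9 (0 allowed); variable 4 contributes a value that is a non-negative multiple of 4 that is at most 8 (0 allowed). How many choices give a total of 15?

9

The generating function for the choices is (1 + x^4 + x^8 + x^12)·(1 + x^2 + x^4 + x^6)·(1 + x^3 + x^6 + x^9)·(1 + x^4 + x^8); the count is [x^15].
(1 + x^4 + x^8 + x^12) has coefficients 1,0,0,0,1,0,0,0,1,0,0,0,1 for degrees 0…12.
(1 + x^2 + x^4 + x^6) has coefficients 1,0,1,0,1,0,1,0,0,0,0,0,0,0,0,0 for degrees 0…15.
Multiplying by (1 + x^3 + x^6 + x^9) gives running coefficients 1,0,1,1,1,1,2,1,1,2,1,1,1,1,0,1 for degrees 0…15.
Finally multiplying by (1 + x^4 + x^8), the product of all factors after the first has coefficients 1,0,1,1,2,1,3,2,3,3,4,3,3,4,3,3 for degrees 0…15.
[x^15] = 1·3 + 1·3 + 1·2 + 1·1 = 9.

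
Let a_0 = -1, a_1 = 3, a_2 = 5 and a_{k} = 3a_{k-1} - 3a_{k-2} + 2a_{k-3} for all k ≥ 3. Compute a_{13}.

2733

The ordinary generating function has denominator 1 - 3t + 3t^2 - 2t^3.
Iterating the recurrence: a_0,…,a_{13} = -1, 3, 5, 4, 3, 7, 20, 45, 89, 172, 339, 679, 1364, 2733.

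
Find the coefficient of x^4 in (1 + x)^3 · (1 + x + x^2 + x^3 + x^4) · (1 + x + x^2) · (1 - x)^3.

(1 + x)^3 has coefficients 1,3,3,1 for degrees 0…3.
(1 + x + x^2 + x^3 + x^4) has coefficients 1,1,1,1,1 for degrees 0…4.
Multiplying by (1 + x + x^2) gives running coefficients 1,2,3,3,3 for degrees 0…4.
Finally multiplying by (1 - x)^3, the product of all factors after the first has coefficients 1,-1,0,-1,1 for degrees 0…4.
[x^4] = 1·1 + 3·(-1) + 3·0 + 1·(-1) = -3.

-3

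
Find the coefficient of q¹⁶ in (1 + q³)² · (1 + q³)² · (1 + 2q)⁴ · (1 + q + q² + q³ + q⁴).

(1 + q³)² has coefficients 1,0,0,2,0,0,1 for degrees 0…6.
(1 + q³)² has coefficients 1,0,0,2,0,0,1,0,0,0,0,0,0,0,0,0,0 for degrees 0…16.
Multiplying by (1 + 2q)⁴ gives running coefficients 1,8,24,34,32,48,65,40,24,32,16,0,0,0,0,0,0 for degrees 0…16.
Finally multiplying by (1 + q + q² + q³ + q⁴), the product of all factors after the first has coefficients 1,9,33,67,99,146,203,219,209,209,177,112,72,48,16,0,0 for degrees 0…16.
[q¹⁶] = 1·0 + 2·48 + 1·177 = 273.

273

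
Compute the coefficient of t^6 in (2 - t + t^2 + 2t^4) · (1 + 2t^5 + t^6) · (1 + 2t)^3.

(2 - t + t^2 + 2t^4) has coefficients 2,-1,1,0,2 for degrees 0…4.
(1 + 2t^5 + t^6) has coefficients 1,0,0,0,0,2,1 for degrees 0…6.
Finally multiplying by (1 + 2t)^3, the product of all factors after the first has coefficients 1,6,12,8,0,2,13 for degrees 0…6.
[t^6] = 2·13 − 1·2 + 1·0 + 2·12 = 48.

48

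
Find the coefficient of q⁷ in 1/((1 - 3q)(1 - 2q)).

6305

Partial fractions give a closed form: a_n = (3)·3^n + (-2)·2^n.
At n = 7: a_7 = 6305.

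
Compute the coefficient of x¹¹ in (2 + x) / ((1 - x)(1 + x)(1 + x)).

-6

The denominator gives the recurrence a_n = −a_(n−1) + a_(n−2) + a_(n−3) for n ≥ 3; the numerator fixes a_0 = 2, a_1 = -1, a_2 = 3.
Iterating: 2, -1, 3, -2, 4, -3, 5, -4, 6, -5, 7, -6, so a_11 = -6.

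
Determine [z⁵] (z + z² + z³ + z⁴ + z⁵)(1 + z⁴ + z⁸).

2

(z + z² + z³ + z⁴ + z⁵) has coefficients 0,1,1,1,1,1 for degrees 0…5.
(1 + z⁴ + z⁸) has coefficients 1,0,0,0,1,0 for degrees 0…5.
[z⁵] = 1·1 + 1·0 + 1·0 + 1·0 + 1·1 = 2.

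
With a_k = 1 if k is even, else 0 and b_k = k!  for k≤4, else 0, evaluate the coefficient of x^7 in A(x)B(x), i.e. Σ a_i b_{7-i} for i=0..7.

7

Write out a_i and b_{7-i} for i = 0,…,7 and sum the products.
Σ = 1·0 + 0·0 + 1·0 + 0·24 + 1·6 + 0·2 + 1·1 + 0·1 = 7.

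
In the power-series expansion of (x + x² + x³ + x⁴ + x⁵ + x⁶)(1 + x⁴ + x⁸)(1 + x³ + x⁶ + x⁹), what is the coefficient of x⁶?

3

(x + x² + x³ + x⁴ + x⁵ + x⁶) has coefficients 0,1,1,1,1,1,1 for degrees 0…6.
(1 + x⁴ + x⁸) has coefficients 1,0,0,0,1,0,0 for degrees 0…6.
Finally multiplying by (1 + x³ + x⁶ + x⁹), the product of all factors after the first has coefficients 1,0,0,1,1,0,1 for degrees 0…6.
[x⁶] = 1·0 + 1·1 + 1·1 + 1·0 + 1·0 + 1·1 = 3.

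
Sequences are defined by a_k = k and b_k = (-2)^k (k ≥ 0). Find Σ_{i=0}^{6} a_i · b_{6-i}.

-12

Write out a_i and b_{6-i} for i = 0,…,6 and sum the products.
Σ = 0·64 + 1·(-32) + 2·16 + 3·(-8) + 4·4 + 5·(-2) + 6·1 = -12.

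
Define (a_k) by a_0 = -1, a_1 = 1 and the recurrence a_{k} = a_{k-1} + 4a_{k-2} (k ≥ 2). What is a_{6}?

-51

The ordinary generating function has denominator 1 - t - 4t^2.
Iterating the recurrence: a_0,…,a_{6} = -1, 1, -3, 1, -11, -7, -51.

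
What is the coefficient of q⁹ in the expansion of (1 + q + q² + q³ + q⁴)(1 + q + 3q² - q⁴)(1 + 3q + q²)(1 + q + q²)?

(1 + q + q² + q³ + q⁴) has coefficients 1,1,1,1,1 for degrees 0…4.
(1 + q + 3q² - q⁴) has coefficients 1,1,3,0,-1,0,0,0,0,0 for degrees 0…9.
Multiplying by (1 + 3q + q²) gives running coefficients 1,4,7,10,2,-3,-1,0,0,0 for degrees 0…9.
Finally multiplying by (1 + q + q²), the product of all factors after the first has coefficients 1,5,12,21,19,9,-2,-4,-1,0 for degrees 0…9.
[q⁹] = 1·0 + 1·(-1) + 1·(-4) + 1·(-2) + 1·9 = 2.

2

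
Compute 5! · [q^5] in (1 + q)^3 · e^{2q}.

992

The EGF product rule gives c_5 = Σ_{k_1+k_2=5} C(5; k_1,k_2) · ∏ g_i(k_i), where (1+q)^3 gives the falling factorial (3)_k; e^{2q} gives (2)^k.
g_1(k) for k = 0…5: 1, 3, 6, 6, 0, 0.
g_2(k) for k = 0…5: 1, 2, 4, 8, 16, 32.
c_5 = Σ_k C(5,k)·g_1(k)·g_2(5−k) = 1·1·32 + 5·3·16 + 10·6·8 + 10·6·4 = 32 + 240 + 480 + 240 = 992.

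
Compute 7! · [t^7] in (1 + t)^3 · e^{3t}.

The EGF product rule gives c_7 = Σ_{k_1+k_2=7} C(7; k_1,k_2) · ∏ g_i(k_i), where (1+t)^3 gives the falling factorial (3)_k; e^{3t} gives (3)^k.
g_1(k) for k = 0…7: 1, 3, 6, 6, 0, 0, 0, 0.
g_2(k) for k = 0…7: 1, 3, 9, 27, 81, 243, 729, 2187.
c_7 = Σ_k C(7,k)·g_1(k)·g_2(7−k) = 1·1·2187 + 7·3·729 + 21·6·243 + 35·6·81 = 2187 + 15309 + 30618 + 17010 = 65124.

65124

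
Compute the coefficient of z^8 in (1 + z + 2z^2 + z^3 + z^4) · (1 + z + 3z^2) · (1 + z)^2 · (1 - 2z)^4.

(1 + z + 2z^2 + z^3 + z^4) has coefficients 1,1,2,1,1 for degrees 0…4.
(1 + z + 3z^2) has coefficients 1,1,3,0,0,0,0,0,0 for degrees 0…8.
Multiplying by (1 + z)^2 gives running coefficients 1,3,6,7,3,0,0,0,0 for degrees 0…8.
Finally multiplying by (1 - 2z)^4, the product of all factors after the first has coefficients 1,-5,6,-1,11,0,-56,16,48 for degrees 0…8.
[z^8] = 1·48 + 1·16 + 2·(-56) + 1·0 + 1·11 = -37.

-37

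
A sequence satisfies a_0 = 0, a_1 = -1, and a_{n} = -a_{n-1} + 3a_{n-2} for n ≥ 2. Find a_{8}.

The ordinary generating function has denominator 1 + z - 3z^2.
Iterating the recurrence: a_0,…,a_{8} = 0, -1, 1, -4, 7, -19, 40, -97, 217.

217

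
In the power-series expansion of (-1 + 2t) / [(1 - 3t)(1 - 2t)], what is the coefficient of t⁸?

-6561

The denominator gives the recurrence a_n = 5a_(n−1) − 6a_(n−2) for n ≥ 2; the numerator fixes a_0 = -1, a_1 = -3.
Iterating: -1, -3, -9, -27, -81, -243, -729, -2187, -6561, so a_8 = -6561.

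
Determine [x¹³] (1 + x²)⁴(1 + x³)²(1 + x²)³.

42

(1 + x²)⁴ has coefficients 1,0,4,0,6,0,4,0,1 for degrees 0…8.
(1 + x³)² has coefficients 1,0,0,2,0,0,1,0,0,0,0,0,0,0 for degrees 0…13.
Finally multiplying by (1 + x²)³, the product of all factors after the first has coefficients 1,0,3,2,3,6,2,6,3,2,3,0,1,0 for degrees 0…13.
[x¹³] = 1·0 + 4·0 + 6·2 + 4·6 + 1·6 = 42.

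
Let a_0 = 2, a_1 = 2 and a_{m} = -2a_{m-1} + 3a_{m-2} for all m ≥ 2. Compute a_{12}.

The ordinary generating function has denominator 1 + 2x - 3x^2.
Iterating the recurrence: a_0,…,a_{12} = 2, 2, 2, 2, 2, 2, 2, 2, 2, 2, 2, 2, 2.

2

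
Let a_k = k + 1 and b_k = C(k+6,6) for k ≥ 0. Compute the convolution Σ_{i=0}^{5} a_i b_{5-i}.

This is [x^5] in the product of the two ordinary generating functions.
Σ = 1·462 + 2·210 + 3·84 + 4·28 + 5·7 + 6·1 = 1287.

1287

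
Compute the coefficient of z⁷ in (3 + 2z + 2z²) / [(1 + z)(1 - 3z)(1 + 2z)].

3572

The denominator gives the recurrence a_n = 7a_(n−2) + 6a_(n−3) for n ≥ 3; the numerator fixes a_0 = 3, a_1 = 2, a_2 = 23.
Iterating: 3, 2, 23, 32, 173, 362, 1403, 3572, so a_7 = 3572.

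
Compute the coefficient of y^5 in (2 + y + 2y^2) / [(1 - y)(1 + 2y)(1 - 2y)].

73

The denominator gives the recurrence a_n = a_(n−1) + 4a_(n−2) − 4a_(n−3) for n ≥ 3; the numerator fixes a_0 = 2, a_1 = 3, a_2 = 13.
Iterating: 2, 3, 13, 17, 57, 73, so a_5 = 73.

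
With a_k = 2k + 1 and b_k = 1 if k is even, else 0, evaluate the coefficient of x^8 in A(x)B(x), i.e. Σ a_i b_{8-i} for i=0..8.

45

Write out a_i and b_{8-i} for i = 0,…,8 and sum the products.
Σ = 1·1 + 3·0 + 5·1 + 7·0 + 9·1 + 11·0 + 13·1 + 15·0 + 17·1 = 45.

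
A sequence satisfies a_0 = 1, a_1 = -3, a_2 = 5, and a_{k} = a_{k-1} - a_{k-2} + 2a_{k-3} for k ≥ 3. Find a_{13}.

95

The ordinary generating function has denominator 1 - t + t^2 - 2t^3.
Iterating the recurrence: a_0,…,a_{13} = 1, -3, 5, 10, -1, -1, 20, 19, -3, 18, 59, 35, 12, 95.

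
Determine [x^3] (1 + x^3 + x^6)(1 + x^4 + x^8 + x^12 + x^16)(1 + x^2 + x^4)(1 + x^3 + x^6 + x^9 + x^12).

(1 + x^3 + x^6) has coefficients 1,0,0,1 for degrees 0…3.
(1 + x^4 + x^8 + x^12 + x^16) has coefficients 1,0,0,0 for degrees 0…3.
Multiplying by (1 + x^2 + x^4) gives running coefficients 1,0,1,0 for degrees 0…3.
Finally multiplying by (1 + x^3 + x^6 + x^9 + x^12), the product of all factors after the first has coefficients 1,0,1,1 for degrees 0…3.
[x^3] = 1·1 + 1·1 = 2.

2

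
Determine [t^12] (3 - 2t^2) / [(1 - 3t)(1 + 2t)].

The denominator gives the recurrence a_n = a_(n−1) + 6a_(n−2) for n ≥ 3; the numerator fixes a_0 = 3, a_1 = 3, a_2 = 19.
Iterating: 3, 3, 19, 37, 151, 373, 1279, 3517, 11191, 32293, 99439, 293197, 889831, so a_12 = 889831.

889831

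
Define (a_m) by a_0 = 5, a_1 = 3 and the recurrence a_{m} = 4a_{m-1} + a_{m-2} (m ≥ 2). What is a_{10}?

The ordinary generating function has denominator 1 - 4z - z^2.
Iterating the recurrence: a_0,…,a_{10} = 5, 3, 17, 71, 301, 1275, 5401, 22879, 96917, 410547, 1739105.

1739105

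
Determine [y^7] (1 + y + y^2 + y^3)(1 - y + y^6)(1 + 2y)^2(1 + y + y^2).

(1 + y + y^2 + y^3) has coefficients 1,1,1,1 for degrees 0…3.
(1 - y + y^6) has coefficients 1,-1,0,0,0,0,1,0 for degrees 0…7.
Multiplying by (1 + 2y)^2 gives running coefficients 1,3,0,-4,0,0,1,4 for degrees 0…7.
Finally multiplying by (1 + y + y^2), the product of all factors after the first has coefficients 1,4,4,-1,-4,-4,1,5 for degrees 0…7.
[y^7] = 1·5 + 1·1 + 1·(-4) + 1·(-4) = -2.

-2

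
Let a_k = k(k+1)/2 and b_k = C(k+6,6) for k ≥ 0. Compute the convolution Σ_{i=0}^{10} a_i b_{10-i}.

The convolution is the t^10 coefficient of A(t)B(t).
Σ = 0·8008 + 1·5005 + 3·3003 + 6·1716 + 10·924 + 15·462 + 21·210 + 28·84 + 36·28 + 45·7 + 55·1 = 48620.

48620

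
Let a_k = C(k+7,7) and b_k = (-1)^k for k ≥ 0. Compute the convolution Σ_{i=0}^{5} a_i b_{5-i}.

553

Write out a_i and b_{5-i} for i = 0,…,5 and sum the products.
Σ = 1·(-1) + 8·1 + 36·(-1) + 120·1 + 330·(-1) + 792·1 = 553.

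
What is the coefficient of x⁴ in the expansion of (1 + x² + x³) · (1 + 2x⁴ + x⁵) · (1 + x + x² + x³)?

4

(1 + x² + x³) has coefficients 1,0,1,1 for degrees 0…3.
(1 + 2x⁴ + x⁵) has coefficients 1,0,0,0,2 for degrees 0…4.
Finally multiplying by (1 + x + x² + x³), the product of all factors after the first has coefficients 1,1,1,1,2 for degrees 0…4.
[x⁴] = 1·2 + 1·1 + 1·1 = 4.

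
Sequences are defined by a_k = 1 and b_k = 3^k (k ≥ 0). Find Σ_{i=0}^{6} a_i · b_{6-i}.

Write out a_i and b_{6-i} for i = 0,…,6 and sum the products.
Σ = 1·729 + 1·243 + 1·81 + 1·27 + 1·9 + 1·3 + 1·1 = 1093.

1093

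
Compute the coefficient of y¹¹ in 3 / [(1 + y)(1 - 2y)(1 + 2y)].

-4095

Partial fractions give a closed form: a_n = (-1)·(-1)^n + (1)·2^n + (3)·(-2)^n.
At n = 11: a_11 = -4095.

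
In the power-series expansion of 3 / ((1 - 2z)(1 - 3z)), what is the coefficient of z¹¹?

1582035

Partial fractions give a closed form: a_n = (-6)·2^n + (9)·3^n.
At n = 11: a_11 = 1582035.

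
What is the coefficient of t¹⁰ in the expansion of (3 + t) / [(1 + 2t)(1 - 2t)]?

The denominator gives the recurrence a_n = 4a_(n−2) for n ≥ 3; the numerator fixes a_0 = 3, a_1 = 1, a_2 = 12.
Iterating: 3, 1, 12, 4, 48, 16, 192, 64, 768, 256, 3072, so a_10 = 3072.

3072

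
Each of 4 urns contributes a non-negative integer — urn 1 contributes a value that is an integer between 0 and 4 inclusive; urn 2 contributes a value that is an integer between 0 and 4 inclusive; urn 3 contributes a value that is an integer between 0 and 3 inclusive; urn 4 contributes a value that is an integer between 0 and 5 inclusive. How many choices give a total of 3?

20

The generating function for the choices is (1 + t + t^2 + t^3 + t^4)·(1 + t + t^2 + t^3 + t^4)·(1 + t + t^2 + t^3)·(1 + t + t^2 + t^3 + t^4 + t^5); the count is [t^3].
(1 + t + t^2 + t^3 + t^4) has coefficients 1,1,1,1 for degrees 0…3.
(1 + t + t^2 + t^3 + t^4) has coefficients 1,1,1,1 for degrees 0…3.
Multiplying by (1 + t + t^2 + t^3) gives running coefficients 1,2,3,4 for degrees 0…3.
Finally multiplying by (1 + t + t^2 + t^3 + t^4 + t^5), the product of all factors after the first has coefficients 1,3,6,10 for degrees 0…3.
[t^3] = 1·10 + 1·6 + 1·3 + 1·1 = 20.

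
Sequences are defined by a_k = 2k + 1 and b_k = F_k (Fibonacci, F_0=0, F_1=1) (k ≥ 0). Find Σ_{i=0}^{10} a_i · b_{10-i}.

585

This is [x^10] in the product of the two ordinary generating functions.
Σ = 1·55 + 3·34 + 5·21 + 7·13 + 9·8 + 11·5 + 13·3 + 15·2 + 17·1 + 19·1 + 21·0 = 585.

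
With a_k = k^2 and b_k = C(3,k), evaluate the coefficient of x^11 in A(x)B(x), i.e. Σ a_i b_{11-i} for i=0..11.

This is [x^11] in the product of the two ordinary generating functions.
Σ = 0·0 + 1·0 + 4·0 + 9·0 + 16·0 + 25·0 + 36·0 + 49·0 + 64·1 + 81·3 + 100·3 + 121·1 = 728.

728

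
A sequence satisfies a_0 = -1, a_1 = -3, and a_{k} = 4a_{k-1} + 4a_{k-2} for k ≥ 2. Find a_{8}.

-199936

The ordinary generating function has denominator 1 - 4x - 4x^2.
Iterating the recurrence: a_0,…,a_{8} = -1, -3, -16, -76, -368, -1776, -8576, -41408, -199936.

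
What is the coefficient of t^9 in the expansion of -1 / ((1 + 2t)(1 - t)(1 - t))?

The denominator gives the recurrence a_n = 3a_(n−2) − 2a_(n−3) for n ≥ 3; the numerator fixes a_0 = -1, a_1 = 0, a_2 = -3.
Iterating: -1, 0, -3, 2, -9, 12, -31, 54, -117, 224, so a_9 = 224.

224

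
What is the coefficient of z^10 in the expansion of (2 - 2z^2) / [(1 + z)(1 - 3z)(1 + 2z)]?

The denominator gives the recurrence a_n = 7a_(n−2) + 6a_(n−3) for n ≥ 3; the numerator fixes a_0 = 2, a_1 = 0, a_2 = 12.
Iterating: 2, 0, 12, 12, 84, 156, 660, 1596, 5556, 15132, 48468, so a_10 = 48468.

48468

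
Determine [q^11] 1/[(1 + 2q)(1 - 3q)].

The denominator gives the recurrence a_n = a_(n−1) + 6a_(n−2) for n ≥ 2; the numerator fixes a_0 = 1, a_1 = 1.
Iterating: 1, 1, 7, 13, 55, 133, 463, 1261, 4039, 11605, 35839, 105469, so a_11 = 105469.

105469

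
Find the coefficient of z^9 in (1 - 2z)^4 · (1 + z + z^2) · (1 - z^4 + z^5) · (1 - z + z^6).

(1 - 2z)^4 has coefficients 1,-8,24,-32,16 for degrees 0…4.
(1 + z + z^2) has coefficients 1,1,1,0,0,0,0,0,0,0 for degrees 0…9.
Multiplying by (1 - z^4 + z^5) gives running coefficients 1,1,1,0,-1,0,0,1,0,0 for degrees 0…9.
Finally multiplying by (1 - z + z^6), the product of all factors after the first has coefficients 1,0,0,-1,-1,1,1,2,0,0 for degrees 0…9.
[z^9] = 1·0 − 8·0 + 24·2 − 32·1 + 16·1 = 32.

32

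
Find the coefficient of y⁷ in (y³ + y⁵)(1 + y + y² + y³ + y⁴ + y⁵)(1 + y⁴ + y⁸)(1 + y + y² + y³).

8

(y³ + y⁵) has coefficients 0,0,0,1,0,1 for degrees 0…5.
(1 + y + y² + y³ + y⁴ + y⁵) has coefficients 1,1,1,1,1,1,0,0 for degrees 0…7.
Multiplying by (1 + y⁴ + y⁸) gives running coefficients 1,1,1,1,2,2,1,1 for degrees 0…7.
Finally multiplying by (1 + y + y² + y³), the product of all factors after the first has coefficients 1,2,3,4,5,6,6,6 for degrees 0…7.
[y⁷] = 1·5 + 1·3 = 8.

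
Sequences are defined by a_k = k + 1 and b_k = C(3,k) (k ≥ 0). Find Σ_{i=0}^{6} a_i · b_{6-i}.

44

The convolution is the t^6 coefficient of A(t)B(t).
Σ = 1·0 + 2·0 + 3·0 + 4·1 + 5·3 + 6·3 + 7·1 = 44.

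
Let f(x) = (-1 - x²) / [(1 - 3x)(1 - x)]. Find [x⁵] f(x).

-404

The denominator gives the recurrence a_n = 4a_(n−1) − 3a_(n−2) for n ≥ 3; the numerator fixes a_0 = -1, a_1 = -4, a_2 = -14.
Iterating: -1, -4, -14, -44, -134, -404, so a_5 = -404.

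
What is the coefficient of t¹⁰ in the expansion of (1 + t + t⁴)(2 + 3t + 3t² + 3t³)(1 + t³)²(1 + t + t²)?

35

(1 + t + t⁴) has coefficients 1,1,0,0,1 for degrees 0…4.
(2 + 3t + 3t² + 3t³) has coefficients 2,3,3,3,0,0,0,0,0,0,0 for degrees 0…10.
Multiplying by (1 + t³)² gives running coefficients 2,3,3,7,6,6,8,3,3,3,0 for degrees 0…10.
Finally multiplying by (1 + t + t²), the product of all factors after the first has coefficients 2,5,8,13,16,19,20,17,14,9,6 for degrees 0…10.
[t¹⁰] = 1·6 + 1·9 + 1·20 = 35.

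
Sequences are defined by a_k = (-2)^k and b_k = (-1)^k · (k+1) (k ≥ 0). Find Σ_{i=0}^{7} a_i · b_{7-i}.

-502

Write out a_i and b_{7-i} for i = 0,…,7 and sum the products.
Σ = 1·(-8) − 2·7 + 4·(-6) − 8·5 + 16·(-4) − 32·3 + 64·(-2) − 128·1 = -502.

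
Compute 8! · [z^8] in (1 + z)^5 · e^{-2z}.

4096

The EGF product rule gives c_8 = Σ_{k_1+k_2=8} C(8; k_1,k_2) · ∏ g_i(k_i), where (1+z)^5 gives the falling factorial (5)_k; e^{-2z} gives (-2)^k.
g_1(k) for k = 0…8: 1, 5, 20, 60, 120, 120, 0, 0, 0.
g_2(k) for k = 0…8: 1, -2, 4, -8, 16, -32, 64, -128, 256.
c_8 = Σ_k C(8,k)·g_1(k)·g_2(8−k) = 1·1·256 + 8·5·(-128) + 28·20·64 + 56·60·(-32) + 70·120·16 + 56·120·(-8) = 256 − 5120 + 35840 − 107520 + 134400 − 53760 = 4096.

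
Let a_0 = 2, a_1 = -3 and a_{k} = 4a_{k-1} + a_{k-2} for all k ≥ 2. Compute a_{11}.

The ordinary generating function has denominator 1 - 4t - t^2.
Iterating the recurrence: a_0,…,a_{11} = 2, -3, -10, -43, -182, -771, -3266, -13835, -58606, -248259, -1051642, -4454827.

-4454827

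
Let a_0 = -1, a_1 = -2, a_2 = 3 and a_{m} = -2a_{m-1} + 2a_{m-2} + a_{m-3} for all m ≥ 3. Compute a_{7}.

-482

The ordinary generating function has denominator 1 + 2q - 2q^2 - q^3.
Iterating the recurrence: a_0,…,a_{7} = -1, -2, 3, -11, 26, -71, 183, -482.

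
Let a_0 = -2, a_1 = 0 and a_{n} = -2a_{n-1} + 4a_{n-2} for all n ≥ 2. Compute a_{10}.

The ordinary generating function has denominator 1 + 2y - 4y^2.
Iterating the recurrence: a_0,…,a_{10} = -2, 0, -8, 16, -64, 192, -640, 2048, -6656, 21504, -69632.

-69632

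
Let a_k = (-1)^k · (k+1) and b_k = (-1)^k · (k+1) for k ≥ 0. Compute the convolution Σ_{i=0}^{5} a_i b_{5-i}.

Write out a_i and b_{5-i} for i = 0,…,5 and sum the products.
Σ = 1·(-6) − 2·5 + 3·(-4) − 4·3 + 5·(-2) − 6·1 = -56.

-56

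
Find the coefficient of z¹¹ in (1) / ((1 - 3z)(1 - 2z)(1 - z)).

Partial fractions give a closed form: a_n = (9/2)·3^n + (-4)·2^n + (1/2)·1^n.
At n = 11: a_11 = 788970.

788970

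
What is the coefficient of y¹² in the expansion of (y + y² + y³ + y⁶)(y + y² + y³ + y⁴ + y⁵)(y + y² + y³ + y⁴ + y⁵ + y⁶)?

(y + y² + y³ + y⁶) has coefficients 0,1,1,1,0,0,1 for degrees 0…6.
(y + y² + y³ + y⁴ + y⁵) has coefficients 0,1,1,1,1,1,0,0,0,0,0,0,0 for degrees 0…12.
Finally multiplying by (y + y² + y³ + y⁴ + y⁵ + y⁶), the product of all factors after the first has coefficients 0,0,1,2,3,4,5,5,4,3,2,1,0 for degrees 0…12.
[y¹²] = 1·1 + 1·2 + 1·3 + 1·5 = 11.

11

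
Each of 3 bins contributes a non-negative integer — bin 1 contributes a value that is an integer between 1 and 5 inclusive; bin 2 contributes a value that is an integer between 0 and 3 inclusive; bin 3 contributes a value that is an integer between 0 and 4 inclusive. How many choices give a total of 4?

The generating function for the choices is (x + x^2 + x^3 + x^4 + x^5)·(1 + x + x^2 + x^3)·(1 + x + x^2 + x^3 + x^4); the count is [x^4].
(x + x^2 + x^3 + x^4 + x^5) has coefficients 0,1,1,1,1 for degrees 0…4.
(1 + x + x^2 + x^3) has coefficients 1,1,1,1,0 for degrees 0…4.
Finally multiplying by (1 + x + x^2 + x^3 + x^4), the product of all factors after the first has coefficients 1,2,3,4,4 for degrees 0…4.
[x^4] = 1·4 + 1·3 + 1·2 + 1·1 = 10.

10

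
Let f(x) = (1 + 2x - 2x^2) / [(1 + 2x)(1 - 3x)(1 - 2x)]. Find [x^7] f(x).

5507

Partial fractions give a closed form: a_n = (-1/10)·(-2)^n + (13/5)·3^n + (-3/2)·2^n.
At n = 7: a_7 = 5507.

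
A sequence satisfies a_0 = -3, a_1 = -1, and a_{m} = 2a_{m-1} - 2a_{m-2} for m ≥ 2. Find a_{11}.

160

The ordinary generating function has denominator 1 - 2q + 2q^2.
Iterating the recurrence: a_0,…,a_{11} = -3, -1, 4, 10, 12, 4, -16, -40, -48, -16, 64, 160.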